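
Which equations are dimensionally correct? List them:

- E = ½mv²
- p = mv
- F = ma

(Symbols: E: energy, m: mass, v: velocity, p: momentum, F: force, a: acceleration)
Dimensionally correct: E = ½mv², p = mv, F = ma
Dimensionally incorrect: none
Ordered (correct first, then incorrect): E = ½mv², p = mv, F = ma

- E = ½mv²: LHS [L^2 M T^-2], RHS [L^2 M T^-2] → correct ✓
- p = mv: LHS [L M T^-1], RHS [L M T^-1] → correct ✓
- F = ma: LHS [L M T^-2], RHS [L M T^-2] → correct ✓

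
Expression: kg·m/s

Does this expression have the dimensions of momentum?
Yes

The expression kg·m/s has dimensions [L M T^-1], which is exactly momentum [L M T^-1].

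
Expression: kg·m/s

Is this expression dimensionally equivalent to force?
No

The expression kg·m/s has dimensions [L M T^-1], but force has dimensions [L M T^-2].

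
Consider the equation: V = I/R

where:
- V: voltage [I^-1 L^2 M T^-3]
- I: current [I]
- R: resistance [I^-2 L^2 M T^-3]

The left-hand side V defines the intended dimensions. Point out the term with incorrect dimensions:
The right-hand side term I/R

V has dimensions [I^-1 L^2 M T^-3], but I/R has dimensions [I^3 L^-2 M^-1 T^3], so the term I/R is dimensionally wrong for V.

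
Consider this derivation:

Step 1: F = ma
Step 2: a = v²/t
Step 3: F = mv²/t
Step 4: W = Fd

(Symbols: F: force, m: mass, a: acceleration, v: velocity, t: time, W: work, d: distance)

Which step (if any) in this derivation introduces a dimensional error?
Step 2

Step 1: F = ma → LHS [L M T^-2], RHS [L M T^-2] ✓
Step 2: a = v²/t → LHS [L T^-2], RHS [L^2 T^-3] ✗

The first dimensional inconsistency appears in step 2: a = v²/t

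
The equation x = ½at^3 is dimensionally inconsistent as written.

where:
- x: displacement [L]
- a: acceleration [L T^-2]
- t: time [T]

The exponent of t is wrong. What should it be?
The exponent of t should be 2: x = ½at^2

The LHS x has dimensions [L]; t has dimensions [T].
As written, the RHS ½at^3 (exponent 3 on t) has dimensions [L T], which does not match.
With exponent 2, the RHS ½at^2 has dimensions [L], matching the LHS.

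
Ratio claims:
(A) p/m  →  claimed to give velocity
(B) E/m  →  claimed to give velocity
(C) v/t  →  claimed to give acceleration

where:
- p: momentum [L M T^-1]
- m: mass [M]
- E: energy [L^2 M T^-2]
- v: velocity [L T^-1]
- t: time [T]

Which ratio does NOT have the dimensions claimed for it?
(B) E/m does not give velocity

(A) p/m: [L T^-1] = velocity [L T^-1] ✓
(B) E/m: [L^2 T^-2] ≠ velocity [L T^-1] ✗
(C) v/t: [L T^-2] = acceleration [L T^-2] ✓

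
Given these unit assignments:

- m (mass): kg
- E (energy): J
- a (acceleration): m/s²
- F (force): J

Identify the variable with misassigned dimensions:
F

The variable F (force) should have units N, not J.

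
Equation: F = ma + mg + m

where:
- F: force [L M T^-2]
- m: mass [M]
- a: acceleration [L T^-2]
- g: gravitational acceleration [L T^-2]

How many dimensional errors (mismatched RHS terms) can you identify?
1

LHS F: [L M T^-2]
- ma: [L M T^-2] ✓
- mg: [L M T^-2] ✓
- m: [M] ✗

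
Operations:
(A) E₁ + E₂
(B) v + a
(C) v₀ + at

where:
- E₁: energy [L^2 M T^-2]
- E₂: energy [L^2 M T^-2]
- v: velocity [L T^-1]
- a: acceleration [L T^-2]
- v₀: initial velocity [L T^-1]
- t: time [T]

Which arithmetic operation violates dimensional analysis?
(B) v + a

(A) E₁ + E₂: E₁ [L^2 M T^-2] and E₂ [L^2 M T^-2] — same dimensions ✓
(B) v + a: v [L T^-1] and a [L T^-2] — different dimensions cannot be added/subtracted ✗
(C) v₀ + at: v₀ [L T^-1] and at [L T^-1] — same dimensions ✓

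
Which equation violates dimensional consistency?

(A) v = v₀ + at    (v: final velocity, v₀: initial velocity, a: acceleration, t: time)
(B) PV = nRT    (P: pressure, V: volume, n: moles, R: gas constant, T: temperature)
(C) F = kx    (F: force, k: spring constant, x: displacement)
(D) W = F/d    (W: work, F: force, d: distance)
(D) W = F/d

The equation (D) W = F/d is dimensionally incorrect.

LHS (W): [L^2 M T^-2]
RHS (F/d): [M T^-2] ✗

The dimensions do not match. The other three equations balance.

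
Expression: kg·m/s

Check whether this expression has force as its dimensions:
No

The expression kg·m/s has dimensions [L M T^-1], but force has dimensions [L M T^-2].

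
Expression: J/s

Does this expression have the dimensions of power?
Yes

The expression J/s has dimensions [L^2 M T^-3], which is exactly power [L^2 M T^-3].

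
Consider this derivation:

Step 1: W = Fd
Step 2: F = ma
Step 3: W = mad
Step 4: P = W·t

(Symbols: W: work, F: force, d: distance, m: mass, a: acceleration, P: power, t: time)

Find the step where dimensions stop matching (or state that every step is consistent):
Step 4

Step 1: W = Fd → LHS [L^2 M T^-2], RHS [L^2 M T^-2] ✓
Step 2: F = ma → LHS [L M T^-2], RHS [L M T^-2] ✓
Step 3: W = mad → LHS [L^2 M T^-2], RHS [L^2 M T^-2] ✓
Step 4: P = W·t → LHS [L^2 M T^-3], RHS [L^2 M T^-1] ✗

The first dimensional inconsistency appears in step 4: P = W·t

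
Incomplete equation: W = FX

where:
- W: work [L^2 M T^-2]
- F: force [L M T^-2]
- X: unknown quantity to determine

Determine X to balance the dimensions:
X = d (distance), dimensions [L]

W has dimensions [L^2 M T^-2]; the rest of the RHS (F) has dimensions [L M T^-2].
So X must have dimensions [L] — X = d (distance).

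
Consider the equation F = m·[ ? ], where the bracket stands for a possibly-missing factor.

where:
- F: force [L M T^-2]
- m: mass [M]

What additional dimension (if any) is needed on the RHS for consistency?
[L T^-2] — acceleration (e.g. a)

F has dimensions [L M T^-2]; m has dimensions [M].
The bracketed factor must supply [L M T^-2] / [M] = [L T^-2].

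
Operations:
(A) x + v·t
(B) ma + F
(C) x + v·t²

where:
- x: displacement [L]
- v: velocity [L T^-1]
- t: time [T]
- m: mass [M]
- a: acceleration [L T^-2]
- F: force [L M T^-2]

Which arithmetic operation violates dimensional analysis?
(C) x + v·t²

(A) x + v·t: x [L] and v·t [L] — same dimensions ✓
(B) ma + F: ma [L M T^-2] and F [L M T^-2] — same dimensions ✓
(C) x + v·t²: x [L] and v·t² [L T] — different dimensions cannot be added/subtracted ✗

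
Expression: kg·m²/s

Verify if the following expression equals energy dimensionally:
No

The expression kg·m²/s has dimensions [L^2 M T^-1], but energy has dimensions [L^2 M T^-2].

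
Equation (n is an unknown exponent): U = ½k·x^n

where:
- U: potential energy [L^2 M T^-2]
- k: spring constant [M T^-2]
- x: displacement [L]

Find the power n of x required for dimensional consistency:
n = 2

U has dimensions [L^2 M T^-2]; x has dimensions [L].
The rest of the RHS has dimensions [M T^-2], so x^n must supply [L^2].
With n = 2: ½k·x^2 has dimensions [L^2 M T^-2], matching the LHS ✓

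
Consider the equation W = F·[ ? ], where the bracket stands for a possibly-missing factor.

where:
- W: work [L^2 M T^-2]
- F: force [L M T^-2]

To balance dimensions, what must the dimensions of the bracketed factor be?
[L] — length (e.g. a distance d)

W has dimensions [L^2 M T^-2]; F has dimensions [L M T^-2].
The bracketed factor must supply [L^2 M T^-2] / [L M T^-2] = [L].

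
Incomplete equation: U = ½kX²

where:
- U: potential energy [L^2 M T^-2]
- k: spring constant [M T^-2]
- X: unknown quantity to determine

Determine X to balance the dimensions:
X = x (displacement), dimensions [L]

U has dimensions [L^2 M T^-2]; the rest of the RHS (½k) has dimensions [M T^-2].
So X² must have dimensions [L^2], i.e. X has dimensions [L] — X = x (displacement).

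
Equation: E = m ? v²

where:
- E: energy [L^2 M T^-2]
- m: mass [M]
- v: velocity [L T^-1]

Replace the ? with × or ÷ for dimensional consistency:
multiplication (×): E = m × v²

E [L^2 M T^-2]; m [M]; v² [L^2 T^-2].
m × v² → [L^2 M T^-2] ✓
m ÷ v² → [L^-2 M T^2] ✗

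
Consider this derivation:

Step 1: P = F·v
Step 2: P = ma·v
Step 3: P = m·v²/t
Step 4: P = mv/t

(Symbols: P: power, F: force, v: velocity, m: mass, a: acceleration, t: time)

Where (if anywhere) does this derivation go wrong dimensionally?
Step 4

Step 1: P = F·v → LHS [L^2 M T^-3], RHS [L^2 M T^-3] ✓
Step 2: P = ma·v → LHS [L^2 M T^-3], RHS [L^2 M T^-3] ✓
Step 3: P = m·v²/t → LHS [L^2 M T^-3], RHS [L^2 M T^-3] ✓
Step 4: P = mv/t → LHS [L^2 M T^-3], RHS [L M T^-2] ✗

The first dimensional inconsistency appears in step 4: P = mv/t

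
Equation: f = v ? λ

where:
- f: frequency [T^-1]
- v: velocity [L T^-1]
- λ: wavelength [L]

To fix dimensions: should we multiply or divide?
division (÷): f = v ÷ λ

f [T^-1]; v [L T^-1]; λ [L].
v × λ → [L^2 T^-1] ✗
v ÷ λ → [T^-1] ✓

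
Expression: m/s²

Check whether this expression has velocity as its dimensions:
No

The expression m/s² has dimensions [L T^-2], but velocity has dimensions [L T^-1].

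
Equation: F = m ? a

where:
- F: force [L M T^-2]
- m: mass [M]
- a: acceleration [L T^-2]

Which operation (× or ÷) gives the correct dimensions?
multiplication (×): F = m × a

F [L M T^-2]; m [M]; a [L T^-2].
m × a → [L M T^-2] ✓
m ÷ a → [L^-1 M T^2] ✗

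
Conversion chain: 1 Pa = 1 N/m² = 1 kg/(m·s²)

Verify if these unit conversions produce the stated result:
The chain is correct (no errors).

Correct: Pascal is Newton per square meter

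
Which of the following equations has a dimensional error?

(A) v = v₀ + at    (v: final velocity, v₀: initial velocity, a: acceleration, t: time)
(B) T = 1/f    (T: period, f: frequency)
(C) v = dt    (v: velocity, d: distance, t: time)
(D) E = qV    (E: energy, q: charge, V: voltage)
(C) v = dt

The equation (C) v = dt is dimensionally incorrect.

LHS (v): [L T^-1]
RHS (dt): [L T] ✗

The dimensions do not match. The other three equations balance.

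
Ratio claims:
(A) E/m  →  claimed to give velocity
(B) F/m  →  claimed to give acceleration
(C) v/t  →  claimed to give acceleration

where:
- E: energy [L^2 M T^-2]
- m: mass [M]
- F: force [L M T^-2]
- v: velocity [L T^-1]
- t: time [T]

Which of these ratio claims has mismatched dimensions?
(A) E/m does not give velocity

(A) E/m: [L^2 T^-2] ≠ velocity [L T^-1] ✗
(B) F/m: [L T^-2] = acceleration [L T^-2] ✓
(C) v/t: [L T^-2] = acceleration [L T^-2] ✓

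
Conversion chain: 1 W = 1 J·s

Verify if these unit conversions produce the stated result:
The chain is incorrect (it contains an error).

Incorrect: Watt is J/s, not J·s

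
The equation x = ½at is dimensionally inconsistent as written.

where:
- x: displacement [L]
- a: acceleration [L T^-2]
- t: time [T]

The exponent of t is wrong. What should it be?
The exponent of t should be 2: x = ½at^2

The LHS x has dimensions [L]; t has dimensions [T].
As written, the RHS ½at (exponent 1 on t) has dimensions [L T^-1], which does not match.
With exponent 2, the RHS ½at^2 has dimensions [L], matching the LHS.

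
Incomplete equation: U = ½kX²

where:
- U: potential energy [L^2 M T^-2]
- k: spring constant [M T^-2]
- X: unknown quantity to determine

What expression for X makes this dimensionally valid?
X = x (displacement), dimensions [L]

U has dimensions [L^2 M T^-2]; the rest of the RHS (½k) has dimensions [M T^-2].
So X² must have dimensions [L^2], i.e. X has dimensions [L] — X = x (displacement).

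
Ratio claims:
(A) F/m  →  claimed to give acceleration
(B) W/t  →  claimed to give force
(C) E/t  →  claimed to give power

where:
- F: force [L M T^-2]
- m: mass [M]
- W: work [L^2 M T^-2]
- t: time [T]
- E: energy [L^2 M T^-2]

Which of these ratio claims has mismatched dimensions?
(B) W/t does not give force

(A) F/m: [L T^-2] = acceleration [L T^-2] ✓
(B) W/t: [L^2 M T^-3] ≠ force [L M T^-2] ✗
(C) E/t: [L^2 M T^-3] = power [L^2 M T^-3] ✓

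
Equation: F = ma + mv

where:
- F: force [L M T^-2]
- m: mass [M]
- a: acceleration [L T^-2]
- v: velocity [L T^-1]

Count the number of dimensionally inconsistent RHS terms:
1

LHS F: [L M T^-2]
- ma: [L M T^-2] ✓
- mv: [L M T^-1] ✗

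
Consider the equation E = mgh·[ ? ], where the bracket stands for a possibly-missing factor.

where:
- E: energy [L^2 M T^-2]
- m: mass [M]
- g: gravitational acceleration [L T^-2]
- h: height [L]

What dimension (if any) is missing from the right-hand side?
Nothing is missing — the bracketed factor must be dimensionless.

E has dimensions [L^2 M T^-2] and mgh already has dimensions [L^2 M T^-2], so E = mgh is dimensionally complete.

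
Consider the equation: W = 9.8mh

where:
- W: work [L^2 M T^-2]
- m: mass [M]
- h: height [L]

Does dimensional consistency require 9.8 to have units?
Yes

W has dimensions [L^2 M T^-2], while mh alone has dimensions [L M]. For the equation to balance, the factor 9.8 must carry dimensions [L T^-2] — it is a dimensional constant (a numerical value of a physical quantity with its units suppressed), not a pure number.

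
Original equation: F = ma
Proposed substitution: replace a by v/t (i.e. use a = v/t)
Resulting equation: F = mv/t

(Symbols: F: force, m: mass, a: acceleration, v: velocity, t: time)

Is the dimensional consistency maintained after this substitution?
Yes

[a] = [L T^-2] and [v/t] = [L T^-2]. These match, so the substitution replaces a quantity by one of the same dimensions and the result F = mv/t has LHS [L M T^-2] vs RHS [L M T^-2] — still consistent.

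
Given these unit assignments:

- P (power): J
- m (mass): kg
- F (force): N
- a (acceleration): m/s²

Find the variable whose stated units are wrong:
P

The variable P (power) should have units W, not J.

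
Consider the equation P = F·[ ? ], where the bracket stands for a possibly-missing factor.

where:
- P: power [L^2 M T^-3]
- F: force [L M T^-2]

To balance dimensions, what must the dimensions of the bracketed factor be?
[L T^-1] — velocity (e.g. v)

P has dimensions [L^2 M T^-3]; F has dimensions [L M T^-2].
The bracketed factor must supply [L^2 M T^-3] / [L M T^-2] = [L T^-1].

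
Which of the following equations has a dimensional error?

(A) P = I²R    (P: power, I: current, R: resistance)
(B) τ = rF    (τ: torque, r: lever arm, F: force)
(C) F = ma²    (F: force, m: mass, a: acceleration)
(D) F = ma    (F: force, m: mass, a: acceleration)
(C) F = ma²

The equation (C) F = ma² is dimensionally incorrect.

LHS (F): [L M T^-2]
RHS (ma²): [L^2 M T^-4] ✗

The dimensions do not match. The other three equations balance.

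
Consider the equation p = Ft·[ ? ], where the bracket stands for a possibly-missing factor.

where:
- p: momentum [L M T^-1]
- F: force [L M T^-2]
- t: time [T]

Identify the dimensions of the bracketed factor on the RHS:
Nothing is missing — the bracketed factor must be dimensionless.

p has dimensions [L M T^-1] and Ft already has dimensions [L M T^-1], so p = Ft is dimensionally complete.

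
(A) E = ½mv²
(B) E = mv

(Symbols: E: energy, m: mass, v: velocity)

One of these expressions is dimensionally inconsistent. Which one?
(B)

(A) E = ½mv²: LHS [L^2 M T^-2], RHS [L^2 M T^-2] ✓
(B) E = mv: LHS [L^2 M T^-2], RHS [L M T^-1] ✗

Expression (B) E = mv is dimensionally incorrect.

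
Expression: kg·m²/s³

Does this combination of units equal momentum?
No

The expression kg·m²/s³ has dimensions [L^2 M T^-3], but momentum has dimensions [L M T^-1].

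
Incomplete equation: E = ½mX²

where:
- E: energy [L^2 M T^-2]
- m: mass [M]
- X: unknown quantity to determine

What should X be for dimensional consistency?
X = v (velocity), dimensions [L T^-1]

E has dimensions [L^2 M T^-2]; the rest of the RHS (½m) has dimensions [M].
So X² must have dimensions [L^2 T^-2], i.e. X has dimensions [L T^-1] — X = v (velocity).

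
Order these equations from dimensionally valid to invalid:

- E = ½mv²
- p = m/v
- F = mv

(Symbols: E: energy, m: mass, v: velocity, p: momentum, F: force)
Dimensionally correct: E = ½mv²
Dimensionally incorrect: p = m/v, F = mv
Ordered (correct first, then incorrect): E = ½mv², p = m/v, F = mv

- E = ½mv²: LHS [L^2 M T^-2], RHS [L^2 M T^-2] → correct ✓
- p = m/v: LHS [L M T^-1], RHS [L^-1 M T] → incorrect ✗
- F = mv: LHS [L M T^-2], RHS [L M T^-1] → incorrect ✗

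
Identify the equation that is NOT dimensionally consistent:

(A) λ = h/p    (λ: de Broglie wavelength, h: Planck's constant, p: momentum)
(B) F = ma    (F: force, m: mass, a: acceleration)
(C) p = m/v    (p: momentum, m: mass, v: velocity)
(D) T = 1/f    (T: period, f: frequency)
(C) p = m/v

The equation (C) p = m/v is dimensionally incorrect.

LHS (p): [L M T^-1]
RHS (m/v): [L^-1 M T] ✗

The dimensions do not match. The other three equations balance.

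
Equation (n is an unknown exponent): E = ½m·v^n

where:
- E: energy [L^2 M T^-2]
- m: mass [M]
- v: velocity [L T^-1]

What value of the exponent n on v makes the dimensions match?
n = 2

E has dimensions [L^2 M T^-2]; v has dimensions [L T^-1].
The rest of the RHS has dimensions [M], so v^n must supply [L^2 T^-2].
With n = 2: ½m·v^2 has dimensions [L^2 M T^-2], matching the LHS ✓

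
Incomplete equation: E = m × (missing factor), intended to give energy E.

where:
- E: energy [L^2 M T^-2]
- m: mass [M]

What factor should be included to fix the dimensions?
v² (velocity squared), dimensions [L^2 T^-2]

E has dimensions [L^2 M T^-2] and m has dimensions [M].
The missing factor must have dimensions [L^2 M T^-2] / [M] = [L^2 T^-2], i.e. velocity squared (v²).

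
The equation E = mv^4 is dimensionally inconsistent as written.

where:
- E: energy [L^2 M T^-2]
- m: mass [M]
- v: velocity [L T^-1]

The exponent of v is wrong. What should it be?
The exponent of v should be 2: E = mv^2

The LHS E has dimensions [L^2 M T^-2]; v has dimensions [L T^-1].
As written, the RHS mv^4 (exponent 4 on v) has dimensions [L^4 M T^-4], which does not match.
With exponent 2, the RHS mv^2 has dimensions [L^2 M T^-2], matching the LHS.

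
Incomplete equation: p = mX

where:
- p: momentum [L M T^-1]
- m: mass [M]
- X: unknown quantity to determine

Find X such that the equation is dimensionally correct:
X = v (velocity), dimensions [L T^-1]

p has dimensions [L M T^-1]; the rest of the RHS (m) has dimensions [M].
So X must have dimensions [L T^-1] — X = v (velocity).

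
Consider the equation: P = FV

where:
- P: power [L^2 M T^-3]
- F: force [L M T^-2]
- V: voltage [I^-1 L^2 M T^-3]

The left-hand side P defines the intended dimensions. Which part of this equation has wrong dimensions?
The right-hand side term FV

P has dimensions [L^2 M T^-3], but FV has dimensions [I^-1 L^3 M^2 T^-5], so the term FV is dimensionally wrong for P.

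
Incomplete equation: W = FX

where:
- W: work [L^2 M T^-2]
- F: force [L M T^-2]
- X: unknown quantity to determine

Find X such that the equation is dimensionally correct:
X = d (distance), dimensions [L]

W has dimensions [L^2 M T^-2]; the rest of the RHS (F) has dimensions [L M T^-2].
So X must have dimensions [L] — X = d (distance).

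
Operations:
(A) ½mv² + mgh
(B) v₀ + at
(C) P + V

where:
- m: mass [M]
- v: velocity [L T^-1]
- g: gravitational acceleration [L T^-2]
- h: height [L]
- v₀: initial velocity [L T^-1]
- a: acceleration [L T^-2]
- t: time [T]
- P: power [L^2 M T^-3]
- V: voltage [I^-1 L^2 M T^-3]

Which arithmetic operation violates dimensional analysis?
(C) P + V

(A) ½mv² + mgh: ½mv² [L^2 M T^-2] and mgh [L^2 M T^-2] — same dimensions ✓
(B) v₀ + at: v₀ [L T^-1] and at [L T^-1] — same dimensions ✓
(C) P + V: P [L^2 M T^-3] and V [I^-1 L^2 M T^-3] — different dimensions cannot be added/subtracted ✗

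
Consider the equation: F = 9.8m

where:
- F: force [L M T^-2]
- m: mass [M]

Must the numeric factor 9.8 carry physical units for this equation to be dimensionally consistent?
Yes

F has dimensions [L M T^-2], while m alone has dimensions [M]. For the equation to balance, the factor 9.8 must carry dimensions [L T^-2] — it is a dimensional constant (a numerical value of a physical quantity with its units suppressed), not a pure number.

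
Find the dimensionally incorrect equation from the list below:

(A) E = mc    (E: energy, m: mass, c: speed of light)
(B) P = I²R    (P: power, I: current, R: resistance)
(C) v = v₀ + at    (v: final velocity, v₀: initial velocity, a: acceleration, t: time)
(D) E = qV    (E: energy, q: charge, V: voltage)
(A) E = mc

The equation (A) E = mc is dimensionally incorrect.

LHS (E): [L^2 M T^-2]
RHS (mc): [L M T^-1] ✗

The dimensions do not match. The other three equations balance.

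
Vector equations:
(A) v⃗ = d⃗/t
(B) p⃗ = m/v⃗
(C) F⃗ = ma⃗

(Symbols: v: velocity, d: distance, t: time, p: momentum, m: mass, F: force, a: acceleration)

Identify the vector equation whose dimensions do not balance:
(B) p⃗ = m/v⃗

(A) v⃗ = d⃗/t: LHS [L T^-1], RHS [L T^-1] ✓ — displacement (vector) divided by time (scalar)
(B) p⃗ = m/v⃗: LHS [L M T^-1], RHS [L^-1 M T] ✗ — momentum is mass times velocity; should be mv⃗ (and division by a vector is undefined)
(C) F⃗ = ma⃗: LHS [L M T^-2], RHS [L M T^-2] ✓ — Force and acceleration are vectors, mass is a scalar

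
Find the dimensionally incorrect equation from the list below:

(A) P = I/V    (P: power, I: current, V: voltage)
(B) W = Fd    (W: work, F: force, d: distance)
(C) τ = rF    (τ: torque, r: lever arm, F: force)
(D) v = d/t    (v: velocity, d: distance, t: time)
(A) P = I/V

The equation (A) P = I/V is dimensionally incorrect.

LHS (P): [L^2 M T^-3]
RHS (I/V): [I^2 L^-2 M^-1 T^3] ✗

The dimensions do not match. The other three equations balance.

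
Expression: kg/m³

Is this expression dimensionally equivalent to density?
Yes

The expression kg/m³ has dimensions [L^-3 M], which is exactly density [L^-3 M].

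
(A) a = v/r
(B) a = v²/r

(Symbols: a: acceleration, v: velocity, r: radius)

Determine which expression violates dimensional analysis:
(A)

(A) a = v/r: LHS [L T^-2], RHS [T^-1] ✗
(B) a = v²/r: LHS [L T^-2], RHS [L T^-2] ✓

Expression (A) a = v/r is dimensionally incorrect.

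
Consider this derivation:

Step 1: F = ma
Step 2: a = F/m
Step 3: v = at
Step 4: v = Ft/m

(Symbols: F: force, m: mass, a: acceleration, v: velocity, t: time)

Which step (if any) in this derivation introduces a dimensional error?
No step introduces an error — all steps are dimensionally consistent.

Step 1: F = ma → LHS [L M T^-2], RHS [L M T^-2] ✓
Step 2: a = F/m → LHS [L T^-2], RHS [L T^-2] ✓
Step 3: v = at → LHS [L T^-1], RHS [L T^-1] ✓
Step 4: v = Ft/m → LHS [L T^-1], RHS [L T^-1] ✓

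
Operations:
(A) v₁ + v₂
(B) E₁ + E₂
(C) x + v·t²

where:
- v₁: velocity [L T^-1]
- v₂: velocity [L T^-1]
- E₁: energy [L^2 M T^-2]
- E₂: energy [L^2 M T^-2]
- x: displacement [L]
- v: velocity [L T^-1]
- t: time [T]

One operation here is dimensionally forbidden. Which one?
(C) x + v·t²

(A) v₁ + v₂: v₁ [L T^-1] and v₂ [L T^-1] — same dimensions ✓
(B) E₁ + E₂: E₁ [L^2 M T^-2] and E₂ [L^2 M T^-2] — same dimensions ✓
(C) x + v·t²: x [L] and v·t² [L T] — different dimensions cannot be added/subtracted ✗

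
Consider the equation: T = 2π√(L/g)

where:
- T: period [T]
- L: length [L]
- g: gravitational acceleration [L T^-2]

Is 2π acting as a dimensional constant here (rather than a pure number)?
No

T has dimensions [T] and √(L/g) already has dimensions [T], so the equation balances without 2π contributing any dimensions. 2π is a pure (dimensionless) number; changing or removing it would not affect dimensional consistency.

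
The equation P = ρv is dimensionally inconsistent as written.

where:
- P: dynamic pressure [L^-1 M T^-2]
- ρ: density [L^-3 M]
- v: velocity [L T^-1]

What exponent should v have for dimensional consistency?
The exponent of v should be 2: P = ρv^2

The LHS P has dimensions [L^-1 M T^-2]; v has dimensions [L T^-1].
As written, the RHS ρv (exponent 1 on v) has dimensions [L^-2 M T^-1], which does not match.
With exponent 2, the RHS ρv^2 has dimensions [L^-1 M T^-2], matching the LHS.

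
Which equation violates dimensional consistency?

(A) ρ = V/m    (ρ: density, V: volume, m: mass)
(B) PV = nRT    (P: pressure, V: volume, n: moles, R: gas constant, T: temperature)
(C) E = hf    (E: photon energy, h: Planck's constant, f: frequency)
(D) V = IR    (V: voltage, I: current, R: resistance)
(A) ρ = V/m

The equation (A) ρ = V/m is dimensionally incorrect.

LHS (ρ): [L^-3 M]
RHS (V/m): [L^3 M^-1] ✗

The dimensions do not match. The other three equations balance.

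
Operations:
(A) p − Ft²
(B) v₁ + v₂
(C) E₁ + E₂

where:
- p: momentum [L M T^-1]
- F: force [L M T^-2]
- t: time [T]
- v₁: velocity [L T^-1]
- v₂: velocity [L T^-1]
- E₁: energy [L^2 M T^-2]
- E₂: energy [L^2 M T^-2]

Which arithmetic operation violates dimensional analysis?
(A) p − Ft²

(A) p − Ft²: p [L M T^-1] and Ft² [L M] — different dimensions cannot be added/subtracted ✗
(B) v₁ + v₂: v₁ [L T^-1] and v₂ [L T^-1] — same dimensions ✓
(C) E₁ + E₂: E₁ [L^2 M T^-2] and E₂ [L^2 M T^-2] — same dimensions ✓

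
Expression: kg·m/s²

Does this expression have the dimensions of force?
Yes

The expression kg·m/s² has dimensions [L M T^-2], which is exactly force [L M T^-2].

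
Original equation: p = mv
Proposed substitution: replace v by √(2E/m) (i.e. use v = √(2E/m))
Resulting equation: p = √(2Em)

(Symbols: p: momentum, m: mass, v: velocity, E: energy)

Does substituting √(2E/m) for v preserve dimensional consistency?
Yes

[v] = [L T^-1] and [√(2E/m)] = [L T^-1]. These match, so the substitution replaces a quantity by one of the same dimensions and the result p = √(2Em) has LHS [L M T^-1] vs RHS [L M T^-1] — still consistent.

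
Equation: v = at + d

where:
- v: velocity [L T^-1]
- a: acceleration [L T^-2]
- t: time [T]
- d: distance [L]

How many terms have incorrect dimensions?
1

LHS v: [L T^-1]
- at: [L T^-1] ✓
- d: [L] ✗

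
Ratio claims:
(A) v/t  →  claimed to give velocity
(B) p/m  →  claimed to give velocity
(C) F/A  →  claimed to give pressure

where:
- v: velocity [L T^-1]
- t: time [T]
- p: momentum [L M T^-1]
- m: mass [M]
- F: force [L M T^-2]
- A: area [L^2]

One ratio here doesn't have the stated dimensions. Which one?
(A) v/t does not give velocity

(A) v/t: [L T^-2] ≠ velocity [L T^-1] ✗
(B) p/m: [L T^-1] = velocity [L T^-1] ✓
(C) F/A: [L^-1 M T^-2] = pressure [L^-1 M T^-2] ✓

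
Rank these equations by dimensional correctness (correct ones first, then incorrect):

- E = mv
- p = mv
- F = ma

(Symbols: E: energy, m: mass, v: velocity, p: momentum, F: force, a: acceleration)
Dimensionally correct: p = mv, F = ma
Dimensionally incorrect: E = mv
Ordered (correct first, then incorrect): p = mv, F = ma, E = mv

- E = mv: LHS [L^2 M T^-2], RHS [L M T^-1] → incorrect ✗
- p = mv: LHS [L M T^-1], RHS [L M T^-1] → correct ✓
- F = ma: LHS [L M T^-2], RHS [L M T^-2] → correct ✓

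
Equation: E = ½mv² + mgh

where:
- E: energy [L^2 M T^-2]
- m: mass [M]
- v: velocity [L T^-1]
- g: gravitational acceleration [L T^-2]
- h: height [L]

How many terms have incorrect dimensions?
0

LHS E: [L^2 M T^-2]
- ½mv²: [L^2 M T^-2] ✓
- mgh: [L^2 M T^-2] ✓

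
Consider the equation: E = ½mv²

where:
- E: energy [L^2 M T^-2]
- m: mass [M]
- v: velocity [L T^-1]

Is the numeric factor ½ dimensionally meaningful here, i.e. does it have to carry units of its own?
No

E has dimensions [L^2 M T^-2] and mv² already has dimensions [L^2 M T^-2], so the equation balances without ½ contributing any dimensions. ½ is a pure (dimensionless) number; changing or removing it would not affect dimensional consistency.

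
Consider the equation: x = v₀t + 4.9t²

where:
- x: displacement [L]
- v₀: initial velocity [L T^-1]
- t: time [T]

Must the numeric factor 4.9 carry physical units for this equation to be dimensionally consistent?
Yes

x has dimensions [L], while t² alone has dimensions [T^2]. For the equation to balance, the factor 4.9 must carry dimensions [L T^-2] — it is a dimensional constant (a numerical value of a physical quantity with its units suppressed), not a pure number.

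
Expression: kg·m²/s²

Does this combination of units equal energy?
Yes

The expression kg·m²/s² has dimensions [L^2 M T^-2], which is exactly energy [L^2 M T^-2].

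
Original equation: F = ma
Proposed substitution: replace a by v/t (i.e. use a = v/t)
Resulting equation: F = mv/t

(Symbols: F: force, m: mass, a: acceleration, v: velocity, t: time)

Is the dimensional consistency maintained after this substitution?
Yes

[a] = [L T^-2] and [v/t] = [L T^-2]. These match, so the substitution replaces a quantity by one of the same dimensions and the result F = mv/t has LHS [L M T^-2] vs RHS [L M T^-2] — still consistent.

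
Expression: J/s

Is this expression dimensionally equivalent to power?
Yes

The expression J/s has dimensions [L^2 M T^-3], which is exactly power [L^2 M T^-3].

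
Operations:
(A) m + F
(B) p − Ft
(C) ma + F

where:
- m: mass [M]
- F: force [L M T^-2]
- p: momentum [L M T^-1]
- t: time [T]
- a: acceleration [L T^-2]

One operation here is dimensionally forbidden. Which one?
(A) m + F

(A) m + F: m [M] and F [L M T^-2] — different dimensions cannot be added/subtracted ✗
(B) p − Ft: p [L M T^-1] and Ft [L M T^-1] — same dimensions ✓
(C) ma + F: ma [L M T^-2] and F [L M T^-2] — same dimensions ✓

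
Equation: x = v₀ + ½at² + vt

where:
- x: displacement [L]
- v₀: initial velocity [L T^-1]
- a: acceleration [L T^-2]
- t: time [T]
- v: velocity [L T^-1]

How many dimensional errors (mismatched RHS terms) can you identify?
1

LHS x: [L]
- v₀: [L T^-1] ✗
- ½at²: [L] ✓
- vt: [L] ✓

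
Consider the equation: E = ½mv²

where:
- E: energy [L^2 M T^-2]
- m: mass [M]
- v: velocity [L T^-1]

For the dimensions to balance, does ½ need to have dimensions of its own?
No

E has dimensions [L^2 M T^-2] and mv² already has dimensions [L^2 M T^-2], so the equation balances without ½ contributing any dimensions. ½ is a pure (dimensionless) number; changing or removing it would not affect dimensional consistency.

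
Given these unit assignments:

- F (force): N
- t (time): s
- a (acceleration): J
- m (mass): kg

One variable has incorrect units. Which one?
a

The variable a (acceleration) should have units m/s², not J.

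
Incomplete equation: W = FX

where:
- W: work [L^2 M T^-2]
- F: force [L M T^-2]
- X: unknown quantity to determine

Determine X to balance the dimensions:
X = d (distance), dimensions [L]

W has dimensions [L^2 M T^-2]; the rest of the RHS (F) has dimensions [L M T^-2].
So X must have dimensions [L] — X = d (distance).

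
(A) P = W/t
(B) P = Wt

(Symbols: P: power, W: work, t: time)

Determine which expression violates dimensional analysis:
(B)

(A) P = W/t: LHS [L^2 M T^-3], RHS [L^2 M T^-3] ✓
(B) P = Wt: LHS [L^2 M T^-3], RHS [L^2 M T^-1] ✗

Expression (B) P = Wt is dimensionally incorrect.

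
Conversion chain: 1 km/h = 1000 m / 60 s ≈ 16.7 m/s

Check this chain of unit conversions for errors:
The chain is incorrect (it contains an error).

Incorrect: 1 h = 3600 s, not 60 s (1 km/h ≈ 0.278 m/s)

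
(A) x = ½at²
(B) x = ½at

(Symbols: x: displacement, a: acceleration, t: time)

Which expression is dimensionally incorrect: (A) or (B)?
(B)

(A) x = ½at²: LHS [L], RHS [L] ✓
(B) x = ½at: LHS [L], RHS [L T^-1] ✗

Expression (B) x = ½at is dimensionally incorrect.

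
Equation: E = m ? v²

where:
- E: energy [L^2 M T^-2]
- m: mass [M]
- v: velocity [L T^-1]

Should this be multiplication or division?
multiplication (×): E = m × v²

E [L^2 M T^-2]; m [M]; v² [L^2 T^-2].
m × v² → [L^2 M T^-2] ✓
m ÷ v² → [L^-2 M T^2] ✗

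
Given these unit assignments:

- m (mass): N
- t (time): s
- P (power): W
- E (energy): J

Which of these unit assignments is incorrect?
m

The variable m (mass) should have units kg, not N.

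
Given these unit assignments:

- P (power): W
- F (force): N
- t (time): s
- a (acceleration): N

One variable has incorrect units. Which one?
a

The variable a (acceleration) should have units m/s², not N.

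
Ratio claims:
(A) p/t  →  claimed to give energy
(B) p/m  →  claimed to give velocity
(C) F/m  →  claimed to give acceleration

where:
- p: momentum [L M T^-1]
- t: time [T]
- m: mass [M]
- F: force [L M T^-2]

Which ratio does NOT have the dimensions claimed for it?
(A) p/t does not give energy

(A) p/t: [L M T^-2] ≠ energy [L^2 M T^-2] ✗
(B) p/m: [L T^-1] = velocity [L T^-1] ✓
(C) F/m: [L T^-2] = acceleration [L T^-2] ✓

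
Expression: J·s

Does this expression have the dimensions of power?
No

The expression J·s has dimensions [L^2 M T^-1], but power has dimensions [L^2 M T^-3].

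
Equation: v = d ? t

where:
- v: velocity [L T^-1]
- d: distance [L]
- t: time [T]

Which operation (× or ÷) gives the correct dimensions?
division (÷): v = d ÷ t

v [L T^-1]; d [L]; t [T].
d × t → [L T] ✗
d ÷ t → [L T^-1] ✓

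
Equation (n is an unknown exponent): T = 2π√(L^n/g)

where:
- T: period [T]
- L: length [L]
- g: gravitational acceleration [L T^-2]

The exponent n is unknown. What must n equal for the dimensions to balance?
n = 1

T has dimensions [T]; L has dimensions [L].
With n = 1: 2π√(L^1/g) has dimensions [T], matching the LHS ✓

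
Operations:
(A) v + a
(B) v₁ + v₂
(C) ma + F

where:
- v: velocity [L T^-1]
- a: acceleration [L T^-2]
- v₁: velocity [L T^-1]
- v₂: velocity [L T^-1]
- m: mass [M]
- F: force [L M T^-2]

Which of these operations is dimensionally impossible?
(A) v + a

(A) v + a: v [L T^-1] and a [L T^-2] — different dimensions cannot be added/subtracted ✗
(B) v₁ + v₂: v₁ [L T^-1] and v₂ [L T^-1] — same dimensions ✓
(C) ma + F: ma [L M T^-2] and F [L M T^-2] — same dimensions ✓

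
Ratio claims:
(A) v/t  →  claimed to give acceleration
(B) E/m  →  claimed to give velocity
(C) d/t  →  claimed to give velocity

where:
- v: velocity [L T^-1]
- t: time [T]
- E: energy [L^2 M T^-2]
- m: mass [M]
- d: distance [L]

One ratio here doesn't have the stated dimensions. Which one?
(B) E/m does not give velocity

(A) v/t: [L T^-2] = acceleration [L T^-2] ✓
(B) E/m: [L^2 T^-2] ≠ velocity [L T^-1] ✗
(C) d/t: [L T^-1] = velocity [L T^-1] ✓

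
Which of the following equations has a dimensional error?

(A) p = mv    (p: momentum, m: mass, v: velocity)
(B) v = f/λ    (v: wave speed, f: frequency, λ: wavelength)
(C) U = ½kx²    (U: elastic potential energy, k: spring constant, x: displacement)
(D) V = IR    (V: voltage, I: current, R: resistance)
(B) v = f/λ

The equation (B) v = f/λ is dimensionally incorrect.

LHS (v): [L T^-1]
RHS (f/λ): [L^-1 T^-1] ✗

The dimensions do not match. The other three equations balance.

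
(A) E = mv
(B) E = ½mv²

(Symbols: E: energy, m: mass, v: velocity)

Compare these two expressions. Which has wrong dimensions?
(A)

(A) E = mv: LHS [L^2 M T^-2], RHS [L M T^-1] ✗
(B) E = ½mv²: LHS [L^2 M T^-2], RHS [L^2 M T^-2] ✓

Expression (A) E = mv is dimensionally incorrect.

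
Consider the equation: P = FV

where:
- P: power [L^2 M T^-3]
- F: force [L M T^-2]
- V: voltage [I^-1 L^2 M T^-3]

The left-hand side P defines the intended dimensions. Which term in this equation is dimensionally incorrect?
The right-hand side term FV

P has dimensions [L^2 M T^-3], but FV has dimensions [I^-1 L^3 M^2 T^-5], so the term FV is dimensionally wrong for P.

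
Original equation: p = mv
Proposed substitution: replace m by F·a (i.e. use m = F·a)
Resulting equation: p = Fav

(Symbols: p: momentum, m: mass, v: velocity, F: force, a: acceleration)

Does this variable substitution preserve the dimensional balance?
No

[m] = [M] and [F·a] = [L^2 M T^-4]. These differ, so the substitution replaces a quantity by one of different dimensions and the result p = Fav has LHS [L M T^-1] vs RHS [L^3 M T^-5] — inconsistent.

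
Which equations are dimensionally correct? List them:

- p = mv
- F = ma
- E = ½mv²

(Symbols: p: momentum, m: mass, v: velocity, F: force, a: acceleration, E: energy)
Dimensionally correct: p = mv, F = ma, E = ½mv²
Dimensionally incorrect: none
Ordered (correct first, then incorrect): p = mv, F = ma, E = ½mv²

- p = mv: LHS [L M T^-1], RHS [L M T^-1] → correct ✓
- F = ma: LHS [L M T^-2], RHS [L M T^-2] → correct ✓
- E = ½mv²: LHS [L^2 M T^-2], RHS [L^2 M T^-2] → correct ✓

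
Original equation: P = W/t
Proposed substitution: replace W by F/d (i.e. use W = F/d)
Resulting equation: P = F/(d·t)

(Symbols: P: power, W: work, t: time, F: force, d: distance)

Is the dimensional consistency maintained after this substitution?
No

[W] = [L^2 M T^-2] and [F/d] = [M T^-2]. These differ, so the substitution replaces a quantity by one of different dimensions and the result P = F/(d·t) has LHS [L^2 M T^-3] vs RHS [M T^-3] — inconsistent.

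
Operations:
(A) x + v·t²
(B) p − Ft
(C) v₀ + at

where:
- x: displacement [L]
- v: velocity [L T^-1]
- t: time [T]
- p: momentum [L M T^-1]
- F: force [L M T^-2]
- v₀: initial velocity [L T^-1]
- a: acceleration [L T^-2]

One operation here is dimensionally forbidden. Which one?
(A) x + v·t²

(A) x + v·t²: x [L] and v·t² [L T] — different dimensions cannot be added/subtracted ✗
(B) p − Ft: p [L M T^-1] and Ft [L M T^-1] — same dimensions ✓
(C) v₀ + at: v₀ [L T^-1] and at [L T^-1] — same dimensions ✓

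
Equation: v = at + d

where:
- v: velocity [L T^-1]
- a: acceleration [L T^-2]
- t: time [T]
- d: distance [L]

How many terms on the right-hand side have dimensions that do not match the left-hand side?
1

LHS v: [L T^-1]
- at: [L T^-1] ✓
- d: [L] ✗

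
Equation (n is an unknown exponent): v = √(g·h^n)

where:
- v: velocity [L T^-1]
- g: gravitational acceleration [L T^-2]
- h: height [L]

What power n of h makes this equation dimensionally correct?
n = 1

v has dimensions [L T^-1]; h has dimensions [L].
With n = 1: √(g·h^1) has dimensions [L T^-1], matching the LHS ✓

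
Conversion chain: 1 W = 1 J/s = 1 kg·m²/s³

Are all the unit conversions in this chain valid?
The chain is correct (no errors).

Correct: Watt is Joule per second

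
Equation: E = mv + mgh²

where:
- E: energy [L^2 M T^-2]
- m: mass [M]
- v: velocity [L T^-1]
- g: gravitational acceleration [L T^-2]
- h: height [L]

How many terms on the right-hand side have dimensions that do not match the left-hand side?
2

LHS E: [L^2 M T^-2]
- mv: [L M T^-1] ✗
- mgh²: [L^3 M T^-2] ✗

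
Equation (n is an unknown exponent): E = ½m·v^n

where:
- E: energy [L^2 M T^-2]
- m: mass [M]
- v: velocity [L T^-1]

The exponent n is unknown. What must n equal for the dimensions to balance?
n = 2

E has dimensions [L^2 M T^-2]; v has dimensions [L T^-1].
The rest of the RHS has dimensions [M], so v^n must supply [L^2 T^-2].
With n = 2: ½m·v^2 has dimensions [L^2 M T^-2], matching the LHS ✓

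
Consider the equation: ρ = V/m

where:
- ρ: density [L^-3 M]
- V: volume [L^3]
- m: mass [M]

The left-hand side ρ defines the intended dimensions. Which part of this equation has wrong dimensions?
The right-hand side term V/m

ρ has dimensions [L^-3 M], but V/m has dimensions [L^3 M^-1], so the term V/m is dimensionally wrong for ρ.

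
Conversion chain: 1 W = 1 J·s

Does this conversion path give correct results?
The chain is incorrect (it contains an error).

Incorrect: Watt is J/s, not J·s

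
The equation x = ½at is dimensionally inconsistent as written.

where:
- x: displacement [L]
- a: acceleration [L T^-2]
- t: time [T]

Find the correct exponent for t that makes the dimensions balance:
The exponent of t should be 2: x = ½at^2

The LHS x has dimensions [L]; t has dimensions [T].
As written, the RHS ½at (exponent 1 on t) has dimensions [L T^-1], which does not match.
With exponent 2, the RHS ½at^2 has dimensions [L], matching the LHS.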